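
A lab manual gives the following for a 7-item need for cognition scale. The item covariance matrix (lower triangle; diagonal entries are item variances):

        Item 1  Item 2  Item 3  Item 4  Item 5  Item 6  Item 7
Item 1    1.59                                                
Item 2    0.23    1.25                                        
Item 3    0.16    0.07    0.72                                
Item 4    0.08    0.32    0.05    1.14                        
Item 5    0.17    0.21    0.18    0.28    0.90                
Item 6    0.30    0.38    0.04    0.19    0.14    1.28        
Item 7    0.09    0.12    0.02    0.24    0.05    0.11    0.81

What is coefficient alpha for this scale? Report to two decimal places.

α = 0.55

Σσᵢ² = 1.59 + 1.25 + 0.72 + 1.14 + 0.90 + 1.28 + 0.81 = 7.69
Sum of the distinct covariances = 3.43
σ²_total = 7.69 + 2 × 3.43 = 14.55
α = (k/(k−1))·(1 − Σσᵢ²/σ²_total) = (7/6)·(1 − 7.69/14.55) = 0.55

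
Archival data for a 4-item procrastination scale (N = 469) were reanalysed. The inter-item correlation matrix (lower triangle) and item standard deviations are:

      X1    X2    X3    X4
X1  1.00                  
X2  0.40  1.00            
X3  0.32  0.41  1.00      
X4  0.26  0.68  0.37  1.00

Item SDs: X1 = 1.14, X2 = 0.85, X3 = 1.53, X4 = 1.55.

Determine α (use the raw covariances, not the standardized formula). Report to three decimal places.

α = 0.698

Σσ²ᵢ = 1.14² + 0.85² + 1.53² + 1.55² = 6.7655
Covariances σ_ij = r_ij · s_i · s_j:
  σ(X1,X2) = 0.40 × 1.14 × 0.85 = 0.3876
  σ(X1,X3) = 0.32 × 1.14 × 1.53 = 0.5581
  σ(X1,X4) = 0.26 × 1.14 × 1.55 = 0.4594
  σ(X2,X3) = 0.41 × 0.85 × 1.53 = 0.5332
  σ(X2,X4) = 0.68 × 0.85 × 1.55 = 0.8959
  σ(X3,X4) = 0.37 × 1.53 × 1.55 = 0.8775
σ²_T = Σσ²ᵢ + 2·Σσ_ij = 6.7655 + 2 × 3.7117 = 14.1889
α = (4/3)·(1 − 6.7655/14.1889) = 0.698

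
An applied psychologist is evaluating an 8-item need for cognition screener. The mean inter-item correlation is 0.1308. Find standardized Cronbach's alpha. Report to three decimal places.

α = 0.546

Standardized α = k·r̄ / (1 + (k−1)·r̄) = 8 × 0.1308 / (1 + 7 × 0.1308)
  = 1.0464 / 1.9156 = 0.546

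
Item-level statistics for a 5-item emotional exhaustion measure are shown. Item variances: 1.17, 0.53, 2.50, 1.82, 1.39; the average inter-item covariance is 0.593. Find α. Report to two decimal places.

α = 0.77

ΣVar(i) = 1.17 + 0.53 + 2.50 + 1.82 + 1.39 = 7.41
Sum of the 10 distinct covariances = 10 × 0.593 = 5.930
σ²_total = ΣVar(i) + 2·Σcov = 7.41 + 2 × 5.930 = 19.270
α = (5/4)·(1 − 7.41/19.270) = 0.77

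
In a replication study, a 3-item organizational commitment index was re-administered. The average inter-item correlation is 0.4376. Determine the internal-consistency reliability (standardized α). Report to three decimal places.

Standardized α = k·r̄ / (1 + (k−1)·r̄) = 3 × 0.4376 / (1 + 2 × 0.4376)
  = 1.3128 / 1.8752 = 0.700

standardized α = 0.700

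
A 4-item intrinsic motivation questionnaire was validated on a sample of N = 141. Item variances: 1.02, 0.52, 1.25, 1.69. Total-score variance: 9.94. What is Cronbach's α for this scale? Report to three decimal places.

α = 0.732

ΣVar(i) = 1.02 + 0.52 + 1.25 + 1.69 = 4.48
α = (k/(k−1))·(1 − ΣVar(i)/Var(T)) = (4/3)·(1 − 4.48/9.94) = 0.732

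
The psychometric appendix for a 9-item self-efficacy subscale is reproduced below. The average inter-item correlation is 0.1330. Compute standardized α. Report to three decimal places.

Standardized α = k·r̄ / (1 + (k−1)·r̄) = 9 × 0.1330 / (1 + 8 × 0.1330)
  = 1.1970 / 2.0640 = 0.580

α = 0.580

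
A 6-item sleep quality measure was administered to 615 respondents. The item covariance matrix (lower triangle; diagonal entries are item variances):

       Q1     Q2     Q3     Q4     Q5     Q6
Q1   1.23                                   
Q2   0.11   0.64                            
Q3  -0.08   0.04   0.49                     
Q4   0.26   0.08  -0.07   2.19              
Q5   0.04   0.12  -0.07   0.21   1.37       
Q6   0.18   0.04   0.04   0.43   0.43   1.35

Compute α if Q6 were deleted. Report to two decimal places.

Remaining items: Q1, Q2, Q3, Q4, Q5 (k = 5).
Σσᵢ² = 1.23 + 0.64 + 0.49 + 2.19 + 1.37 = 5.92
σ²_total = 5.92 + 2 × 0.64 = 7.20
α (item deleted) = (5/4)·(1 − 5.92/7.20) = 0.22

α = 0.22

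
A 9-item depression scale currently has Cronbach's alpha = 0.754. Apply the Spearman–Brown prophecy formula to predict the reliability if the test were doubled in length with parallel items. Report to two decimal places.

Length factor m = 2
α' = m·α / (1 + (m−1)·α)
   = 2 × 0.754 / (1 + (2 − 1) × 0.754)
   = 1.5080 / 1.7540 = 0.86

predicted reliability = 0.86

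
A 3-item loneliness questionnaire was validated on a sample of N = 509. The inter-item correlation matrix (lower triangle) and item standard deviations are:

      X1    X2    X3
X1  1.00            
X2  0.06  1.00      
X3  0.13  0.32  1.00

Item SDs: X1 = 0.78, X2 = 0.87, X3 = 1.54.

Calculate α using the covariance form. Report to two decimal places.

α = 0.38

Σσ²ᵢ = 0.78² + 0.87² + 1.54² = 3.7369
Covariances σ_ij = r_ij · s_i · s_j:
  σ(X1,X2) = 0.06 × 0.78 × 0.87 = 0.0407
  σ(X1,X3) = 0.13 × 0.78 × 1.54 = 0.1562
  σ(X2,X3) = 0.32 × 0.87 × 1.54 = 0.4287
σ²_T = Σσ²ᵢ + 2·Σσ_ij = 3.7369 + 2 × 0.6256 = 4.9881
α = (3/2)·(1 − 3.7369/4.9881) = 0.38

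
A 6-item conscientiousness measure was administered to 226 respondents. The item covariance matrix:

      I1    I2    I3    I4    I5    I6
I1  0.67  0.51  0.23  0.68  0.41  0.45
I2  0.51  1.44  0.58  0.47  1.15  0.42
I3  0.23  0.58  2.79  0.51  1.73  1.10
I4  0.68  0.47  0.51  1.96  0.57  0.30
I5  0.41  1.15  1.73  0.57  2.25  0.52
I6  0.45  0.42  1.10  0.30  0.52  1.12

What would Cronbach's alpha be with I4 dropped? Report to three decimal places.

Cronbach's alpha = 0.790

Remaining items: I1, I2, I3, I5, I6 (k = 5).
Σσ²ᵢ = 0.67 + 1.44 + 2.79 + 2.25 + 1.12 = 8.27
σ²_total = 8.27 + 2 × 7.10 = 22.47
α (item deleted) = (5/4)·(1 − 8.27/22.47) = 0.790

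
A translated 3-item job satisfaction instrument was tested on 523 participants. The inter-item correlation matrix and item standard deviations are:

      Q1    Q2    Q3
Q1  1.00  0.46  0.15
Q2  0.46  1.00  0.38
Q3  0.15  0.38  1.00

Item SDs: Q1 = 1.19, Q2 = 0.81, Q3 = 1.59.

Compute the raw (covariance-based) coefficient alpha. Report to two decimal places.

α = 0.52

Σσ²ᵢ = 1.19² + 0.81² + 1.59² = 4.6003
Covariances σ_ij = r_ij · s_i · s_j:
  σ(Q1,Q2) = 0.46 × 1.19 × 0.81 = 0.4434
  σ(Q1,Q3) = 0.15 × 1.19 × 1.59 = 0.2838
  σ(Q2,Q3) = 0.38 × 0.81 × 1.59 = 0.4894
σ²_T = Σσ²ᵢ + 2·Σσ_ij = 4.6003 + 2 × 1.2166 = 7.0335
α = (3/2)·(1 − 4.6003/7.0335) = 0.52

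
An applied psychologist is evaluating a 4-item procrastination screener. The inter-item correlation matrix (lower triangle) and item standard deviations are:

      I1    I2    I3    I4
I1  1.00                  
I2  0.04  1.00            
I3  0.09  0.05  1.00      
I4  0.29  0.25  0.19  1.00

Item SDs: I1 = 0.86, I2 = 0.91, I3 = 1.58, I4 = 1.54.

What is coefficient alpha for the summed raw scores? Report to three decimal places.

α = 0.409

Σσ²ᵢ = 0.86² + 0.91² + 1.58² + 1.54² = 6.4357
Covariances σ_ij = r_ij · s_i · s_j:
  σ(I1,I2) = 0.04 × 0.86 × 0.91 = 0.0313
  σ(I1,I3) = 0.09 × 0.86 × 1.58 = 0.1223
  σ(I1,I4) = 0.29 × 0.86 × 1.54 = 0.3841
  σ(I2,I3) = 0.05 × 0.91 × 1.58 = 0.0719
  σ(I2,I4) = 0.25 × 0.91 × 1.54 = 0.3503
  σ(I3,I4) = 0.19 × 1.58 × 1.54 = 0.4623
σ²_T = Σσ²ᵢ + 2·Σσ_ij = 6.4357 + 2 × 1.4222 = 9.2801
α = (4/3)·(1 − 6.4357/9.2801) = 0.409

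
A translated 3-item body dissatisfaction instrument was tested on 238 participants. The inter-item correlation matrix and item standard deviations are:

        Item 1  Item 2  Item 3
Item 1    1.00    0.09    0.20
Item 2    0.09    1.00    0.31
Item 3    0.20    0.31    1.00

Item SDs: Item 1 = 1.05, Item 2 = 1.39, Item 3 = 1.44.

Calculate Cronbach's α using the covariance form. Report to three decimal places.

Σσ²ᵢ = 1.05² + 1.39² + 1.44² = 5.1082
Covariances σ_ij = r_ij · s_i · s_j:
  σ(Item 1,Item 2) = 0.09 × 1.05 × 1.39 = 0.1314
  σ(Item 1,Item 3) = 0.20 × 1.05 × 1.44 = 0.3024
  σ(Item 2,Item 3) = 0.31 × 1.39 × 1.44 = 0.6205
σ²_T = Σσ²ᵢ + 2·Σσ_ij = 5.1082 + 2 × 1.0543 = 7.2168
α = (3/2)·(1 − 5.1082/7.2168) = 0.438

α = 0.438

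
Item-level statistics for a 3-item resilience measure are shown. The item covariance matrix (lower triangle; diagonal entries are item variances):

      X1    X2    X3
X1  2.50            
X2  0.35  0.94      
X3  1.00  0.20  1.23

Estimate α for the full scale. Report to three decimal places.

α = 0.598

ΣVar(i) = 2.50 + 0.94 + 1.23 = 4.67
Sum of off-diagonal covariances = 1.55
total variance = 4.67 + 2 × 1.55 = 7.77
α = (k/(k−1))·(1 − ΣVar(i)/total variance) = (3/2)·(1 − 4.67/7.77) = 0.598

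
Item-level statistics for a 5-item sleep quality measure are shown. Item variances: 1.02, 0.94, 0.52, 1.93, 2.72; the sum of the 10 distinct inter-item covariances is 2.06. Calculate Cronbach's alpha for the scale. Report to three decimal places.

α = 0.458

Σσ²ᵢ = 1.02 + 0.94 + 0.52 + 1.93 + 2.72 = 7.13
Sum of distinct covariances = 2.06
Var(T) = Σσ²ᵢ + 2·Σcov = 7.13 + 2 × 2.06 = 11.25
α = (5/4)·(1 − 7.13/11.25) = 0.458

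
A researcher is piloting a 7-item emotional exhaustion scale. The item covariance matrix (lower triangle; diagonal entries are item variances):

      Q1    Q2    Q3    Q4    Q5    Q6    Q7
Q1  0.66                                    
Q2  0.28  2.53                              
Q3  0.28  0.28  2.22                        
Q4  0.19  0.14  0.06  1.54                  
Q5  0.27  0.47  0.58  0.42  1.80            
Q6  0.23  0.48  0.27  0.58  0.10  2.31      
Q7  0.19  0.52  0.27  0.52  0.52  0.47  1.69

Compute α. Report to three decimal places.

sum of item variances = 0.66 + 2.53 + 2.22 + 1.54 + 1.80 + 2.31 + 1.69 = 12.75
Sum of the distinct covariances = 7.12
total variance = 12.75 + 2 × 7.12 = 26.99
α = (k/(k−1))·(1 − sum of item variances/total variance) = (7/6)·(1 − 12.75/26.99) = 0.616

α = 0.616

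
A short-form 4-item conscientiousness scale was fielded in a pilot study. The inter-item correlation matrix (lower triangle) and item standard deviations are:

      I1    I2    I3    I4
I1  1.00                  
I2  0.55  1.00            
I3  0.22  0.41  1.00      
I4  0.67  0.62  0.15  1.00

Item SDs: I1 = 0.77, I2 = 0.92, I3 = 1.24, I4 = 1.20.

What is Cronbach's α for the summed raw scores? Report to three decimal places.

Cronbach's α = 0.720

Σσ²ᵢ = 0.77² + 0.92² + 1.24² + 1.20² = 4.4169
Covariances σ_ij = r_ij · s_i · s_j:
  σ(I1,I2) = 0.55 × 0.77 × 0.92 = 0.3896
  σ(I1,I3) = 0.22 × 0.77 × 1.24 = 0.2101
  σ(I1,I4) = 0.67 × 0.77 × 1.20 = 0.6191
  σ(I2,I3) = 0.41 × 0.92 × 1.24 = 0.4677
  σ(I2,I4) = 0.62 × 0.92 × 1.20 = 0.6845
  σ(I3,I4) = 0.15 × 1.24 × 1.20 = 0.2232
σ²_T = Σσ²ᵢ + 2·Σσ_ij = 4.4169 + 2 × 2.5942 = 9.6053
α = (4/3)·(1 − 4.4169/9.6053) = 0.720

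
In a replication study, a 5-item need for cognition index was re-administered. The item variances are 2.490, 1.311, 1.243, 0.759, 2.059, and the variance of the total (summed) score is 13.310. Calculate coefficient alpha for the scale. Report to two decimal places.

Σσᵢ² = 2.490 + 1.311 + 1.243 + 0.759 + 2.059 = 7.862
α = (k/(k−1))·(1 − Σσᵢ²/total variance) = (5/4)·(1 − 7.862/13.310) = 0.51

α = 0.51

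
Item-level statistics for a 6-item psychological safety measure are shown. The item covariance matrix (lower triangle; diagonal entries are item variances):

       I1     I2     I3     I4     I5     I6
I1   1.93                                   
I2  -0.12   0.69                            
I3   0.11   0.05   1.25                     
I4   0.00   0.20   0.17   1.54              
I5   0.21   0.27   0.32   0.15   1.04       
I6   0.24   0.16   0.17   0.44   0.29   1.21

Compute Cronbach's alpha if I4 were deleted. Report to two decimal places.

α = 0.45

Remaining items: I1, I2, I3, I5, I6 (k = 5).
sum of item variances = 1.93 + 0.69 + 1.25 + 1.04 + 1.21 = 6.12
σ²_T = 6.12 + 2 × 1.70 = 9.52
α (item deleted) = (5/4)·(1 − 6.12/9.52) = 0.45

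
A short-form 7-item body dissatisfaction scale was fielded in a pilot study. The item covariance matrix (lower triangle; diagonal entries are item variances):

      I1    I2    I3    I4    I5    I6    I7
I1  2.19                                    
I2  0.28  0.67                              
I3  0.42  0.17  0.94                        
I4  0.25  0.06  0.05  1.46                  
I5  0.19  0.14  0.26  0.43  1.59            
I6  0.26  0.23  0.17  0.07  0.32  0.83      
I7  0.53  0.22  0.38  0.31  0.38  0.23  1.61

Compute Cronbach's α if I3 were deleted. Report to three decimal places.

α = 0.580

Remaining items: I1, I2, I4, I5, I6, I7 (k = 6).
ΣVar(i) = 2.19 + 0.67 + 1.46 + 1.59 + 0.83 + 1.61 = 8.35
σ²_total = 8.35 + 2 × 3.90 = 16.15
α (item deleted) = (6/5)·(1 − 8.35/16.15) = 0.580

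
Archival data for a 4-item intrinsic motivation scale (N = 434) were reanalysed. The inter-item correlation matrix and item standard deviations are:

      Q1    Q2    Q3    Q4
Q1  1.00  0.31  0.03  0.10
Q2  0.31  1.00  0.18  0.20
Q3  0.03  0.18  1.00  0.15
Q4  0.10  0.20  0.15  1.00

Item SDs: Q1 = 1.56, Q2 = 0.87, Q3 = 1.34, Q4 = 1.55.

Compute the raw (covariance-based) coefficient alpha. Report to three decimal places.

coefficient alpha = 0.388

Σσ²ᵢ = 1.56² + 0.87² + 1.34² + 1.55² = 7.3886
Covariances σ_ij = r_ij · s_i · s_j:
  σ(Q1,Q2) = 0.31 × 1.56 × 0.87 = 0.4207
  σ(Q1,Q3) = 0.03 × 1.56 × 1.34 = 0.0627
  σ(Q1,Q4) = 0.10 × 1.56 × 1.55 = 0.2418
  σ(Q2,Q3) = 0.18 × 0.87 × 1.34 = 0.2098
  σ(Q2,Q4) = 0.20 × 0.87 × 1.55 = 0.2697
  σ(Q3,Q4) = 0.15 × 1.34 × 1.55 = 0.3116
σ²_T = Σσ²ᵢ + 2·Σσ_ij = 7.3886 + 2 × 1.5163 = 10.4212
α = (4/3)·(1 − 7.3886/10.4212) = 0.388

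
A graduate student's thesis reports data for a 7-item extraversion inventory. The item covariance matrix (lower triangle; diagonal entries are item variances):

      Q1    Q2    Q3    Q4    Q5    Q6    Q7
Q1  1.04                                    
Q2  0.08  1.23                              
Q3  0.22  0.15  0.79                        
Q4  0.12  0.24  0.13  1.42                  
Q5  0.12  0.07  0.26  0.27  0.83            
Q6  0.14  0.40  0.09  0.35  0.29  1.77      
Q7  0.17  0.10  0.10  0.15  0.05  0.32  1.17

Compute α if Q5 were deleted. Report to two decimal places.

α = 0.51

Remaining items: Q1, Q2, Q3, Q4, Q6, Q7 (k = 6).
ΣVar(i) = 1.04 + 1.23 + 0.79 + 1.42 + 1.77 + 1.17 = 7.42
total variance = 7.42 + 2 × 2.76 = 12.94
α (item deleted) = (6/5)·(1 − 7.42/12.94) = 0.51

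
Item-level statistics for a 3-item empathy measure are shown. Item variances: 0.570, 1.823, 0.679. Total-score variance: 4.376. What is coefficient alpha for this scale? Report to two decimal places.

sum of item variances = 0.570 + 1.823 + 0.679 = 3.072
α = (k/(k−1))·(1 − sum of item variances/σ²_T) = (3/2)·(1 − 3.072/4.376) = 0.45

coefficient alpha = 0.45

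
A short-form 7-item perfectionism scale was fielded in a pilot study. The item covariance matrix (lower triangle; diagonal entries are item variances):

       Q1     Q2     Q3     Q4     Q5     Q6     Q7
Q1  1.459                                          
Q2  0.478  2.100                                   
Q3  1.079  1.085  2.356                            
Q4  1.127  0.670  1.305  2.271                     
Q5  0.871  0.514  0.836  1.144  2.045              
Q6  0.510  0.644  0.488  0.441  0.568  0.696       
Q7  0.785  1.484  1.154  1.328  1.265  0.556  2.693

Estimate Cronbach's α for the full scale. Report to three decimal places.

Cronbach's α = 0.851

sum of item variances = 1.459 + 2.100 + 2.356 + 2.271 + 2.045 + 0.696 + 2.693 = 13.620
Σ_{i<j} σ_ij = 18.332
σ²_T = 13.620 + 2 × 18.332 = 50.284
α = (k/(k−1))·(1 − sum of item variances/σ²_T) = (7/6)·(1 − 13.620/50.284) = 0.851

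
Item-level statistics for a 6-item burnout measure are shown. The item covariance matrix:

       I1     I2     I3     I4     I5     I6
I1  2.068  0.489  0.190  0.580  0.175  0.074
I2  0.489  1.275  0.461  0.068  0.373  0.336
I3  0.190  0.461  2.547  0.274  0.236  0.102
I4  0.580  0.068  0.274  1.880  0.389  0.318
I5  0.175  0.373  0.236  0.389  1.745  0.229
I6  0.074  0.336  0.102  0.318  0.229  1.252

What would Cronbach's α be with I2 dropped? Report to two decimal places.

Cronbach's α = 0.44

Remaining items: I1, I3, I4, I5, I6 (k = 5).
sum of item variances = 2.068 + 2.547 + 1.880 + 1.745 + 1.252 = 9.492
total variance = 9.492 + 2 × 2.567 = 14.626
α (item deleted) = (5/4)·(1 − 9.492/14.626) = 0.44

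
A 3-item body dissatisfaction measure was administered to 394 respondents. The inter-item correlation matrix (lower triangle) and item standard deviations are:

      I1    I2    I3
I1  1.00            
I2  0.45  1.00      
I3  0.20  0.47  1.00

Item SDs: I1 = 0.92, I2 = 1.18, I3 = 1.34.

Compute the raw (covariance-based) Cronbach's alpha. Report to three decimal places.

Σσ²ᵢ = 0.92² + 1.18² + 1.34² = 4.0344
Covariances σ_ij = r_ij · s_i · s_j:
  σ(I1,I2) = 0.45 × 0.92 × 1.18 = 0.4885
  σ(I1,I3) = 0.20 × 0.92 × 1.34 = 0.2466
  σ(I2,I3) = 0.47 × 1.18 × 1.34 = 0.7432
σ²_T = Σσ²ᵢ + 2·Σσ_ij = 4.0344 + 2 × 1.4783 = 6.9910
α = (3/2)·(1 − 4.0344/6.9910) = 0.634

Cronbach's alpha = 0.634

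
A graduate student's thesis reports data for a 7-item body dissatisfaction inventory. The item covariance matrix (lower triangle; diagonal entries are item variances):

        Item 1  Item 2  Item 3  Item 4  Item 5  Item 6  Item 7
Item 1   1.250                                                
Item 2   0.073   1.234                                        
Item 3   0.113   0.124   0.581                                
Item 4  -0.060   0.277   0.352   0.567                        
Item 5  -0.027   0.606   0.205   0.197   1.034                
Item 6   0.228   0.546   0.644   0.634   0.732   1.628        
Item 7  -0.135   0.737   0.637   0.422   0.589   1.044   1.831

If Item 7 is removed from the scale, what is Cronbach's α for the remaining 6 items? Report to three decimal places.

Remaining items: Item 1, Item 2, Item 3, Item 4, Item 5, Item 6 (k = 6).
Σσᵢ² = 1.250 + 1.234 + 0.581 + 0.567 + 1.034 + 1.628 = 6.294
total variance = 6.294 + 2 × 4.644 = 15.582
α (item deleted) = (6/5)·(1 − 6.294/15.582) = 0.715

α = 0.715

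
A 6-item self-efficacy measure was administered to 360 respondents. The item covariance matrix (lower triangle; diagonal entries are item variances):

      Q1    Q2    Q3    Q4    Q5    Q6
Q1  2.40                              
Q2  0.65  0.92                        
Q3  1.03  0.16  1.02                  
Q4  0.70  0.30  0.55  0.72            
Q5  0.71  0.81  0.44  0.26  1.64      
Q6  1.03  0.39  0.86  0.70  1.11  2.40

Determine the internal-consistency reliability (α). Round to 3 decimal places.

Σσᵢ² = 2.40 + 0.92 + 1.02 + 0.72 + 1.64 + 2.40 = 9.10
Σ_{i<j} σ_ij = 9.70
total variance = 9.10 + 2 × 9.70 = 28.50
α = (k/(k−1))·(1 − Σσᵢ²/total variance) = (6/5)·(1 − 9.10/28.50) = 0.817

α = 0.817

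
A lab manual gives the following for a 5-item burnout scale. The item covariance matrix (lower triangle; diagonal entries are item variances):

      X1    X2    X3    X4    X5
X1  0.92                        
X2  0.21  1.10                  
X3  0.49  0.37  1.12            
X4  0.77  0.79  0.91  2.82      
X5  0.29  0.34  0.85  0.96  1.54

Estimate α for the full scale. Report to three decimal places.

α = 0.768

Σσᵢ² = 0.92 + 1.10 + 1.12 + 2.82 + 1.54 = 7.50
Sum of off-diagonal covariances = 5.98
Var(T) = 7.50 + 2 × 5.98 = 19.46
α = (k/(k−1))·(1 − Σσᵢ²/Var(T)) = (5/4)·(1 − 7.50/19.46) = 0.768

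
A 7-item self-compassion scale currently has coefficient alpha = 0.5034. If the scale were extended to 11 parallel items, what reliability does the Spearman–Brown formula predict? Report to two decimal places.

Length factor m = 11/7 = 1.5714
α' = m·α / (1 + (m−1)·α)
   = 11/7 × 0.5034 / (1 + (11/7 − 1) × 0.5034)
   = 0.7911 / 1.2877 = 0.61

predicted reliability = 0.61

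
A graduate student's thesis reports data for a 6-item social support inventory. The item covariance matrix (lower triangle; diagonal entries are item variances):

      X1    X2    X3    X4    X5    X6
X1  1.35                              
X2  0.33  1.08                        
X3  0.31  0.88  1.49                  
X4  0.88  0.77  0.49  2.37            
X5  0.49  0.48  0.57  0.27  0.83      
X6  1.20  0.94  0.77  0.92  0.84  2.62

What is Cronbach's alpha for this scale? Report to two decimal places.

α = 0.81

sum of item variances = 1.35 + 1.08 + 1.49 + 2.37 + 0.83 + 2.62 = 9.74
Σ_{i<j} σ_ij = 10.14
total variance = 9.74 + 2 × 10.14 = 30.02
α = (k/(k−1))·(1 − sum of item variances/total variance) = (6/5)·(1 − 9.74/30.02) = 0.81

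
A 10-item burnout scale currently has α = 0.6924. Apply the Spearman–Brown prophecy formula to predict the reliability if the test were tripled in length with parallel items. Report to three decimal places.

Length factor m = 3
α' = m·α / (1 + (m−1)·α)
   = 3 × 0.6924 / (1 + (3 − 1) × 0.6924)
   = 2.0772 / 2.3848 = 0.871

predicted reliability = 0.871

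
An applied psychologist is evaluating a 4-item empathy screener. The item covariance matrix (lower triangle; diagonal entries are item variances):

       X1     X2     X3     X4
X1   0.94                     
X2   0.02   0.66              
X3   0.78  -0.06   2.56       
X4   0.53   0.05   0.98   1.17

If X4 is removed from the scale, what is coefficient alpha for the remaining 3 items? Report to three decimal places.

coefficient alpha = 0.394

Remaining items: X1, X2, X3 (k = 3).
Σσᵢ² = 0.94 + 0.66 + 2.56 = 4.16
Var(T) = 4.16 + 2 × 0.74 = 5.64
α (item deleted) = (3/2)·(1 − 4.16/5.64) = 0.394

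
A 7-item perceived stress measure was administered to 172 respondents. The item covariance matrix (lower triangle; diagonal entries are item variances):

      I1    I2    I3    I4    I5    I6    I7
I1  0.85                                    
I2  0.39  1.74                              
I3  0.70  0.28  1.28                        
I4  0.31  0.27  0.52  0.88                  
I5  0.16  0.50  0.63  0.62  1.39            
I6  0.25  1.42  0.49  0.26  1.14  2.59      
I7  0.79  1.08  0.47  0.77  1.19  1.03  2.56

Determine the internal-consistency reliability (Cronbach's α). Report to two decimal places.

ΣVar(i) = 0.85 + 1.74 + 1.28 + 0.88 + 1.39 + 2.59 + 2.56 = 11.29
Sum of off-diagonal covariances = 13.27
σ²_T = 11.29 + 2 × 13.27 = 37.83
α = (k/(k−1))·(1 − ΣVar(i)/σ²_T) = (7/6)·(1 − 11.29/37.83) = 0.82

α = 0.82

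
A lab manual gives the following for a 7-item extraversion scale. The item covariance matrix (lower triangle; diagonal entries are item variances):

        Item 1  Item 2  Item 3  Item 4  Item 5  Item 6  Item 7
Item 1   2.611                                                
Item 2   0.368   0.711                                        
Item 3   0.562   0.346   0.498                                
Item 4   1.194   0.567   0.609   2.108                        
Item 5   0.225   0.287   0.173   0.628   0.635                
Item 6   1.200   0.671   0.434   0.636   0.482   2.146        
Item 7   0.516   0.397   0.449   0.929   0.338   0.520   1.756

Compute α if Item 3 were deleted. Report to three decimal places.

α = 0.771

Remaining items: Item 1, Item 2, Item 4, Item 5, Item 6, Item 7 (k = 6).
ΣVar(i) = 2.611 + 0.711 + 2.108 + 0.635 + 2.146 + 1.756 = 9.967
total variance = 9.967 + 2 × 8.958 = 27.883
α (item deleted) = (6/5)·(1 − 9.967/27.883) = 0.771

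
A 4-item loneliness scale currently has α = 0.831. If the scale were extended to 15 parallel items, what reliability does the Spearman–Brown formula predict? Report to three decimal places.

Length factor m = 15/4 = 3.7500
α' = m·α / (1 + (m−1)·α)
   = 15/4 × 0.831 / (1 + (15/4 − 1) × 0.831)
   = 3.1162 / 3.2853 = 0.949

predicted reliability = 0.949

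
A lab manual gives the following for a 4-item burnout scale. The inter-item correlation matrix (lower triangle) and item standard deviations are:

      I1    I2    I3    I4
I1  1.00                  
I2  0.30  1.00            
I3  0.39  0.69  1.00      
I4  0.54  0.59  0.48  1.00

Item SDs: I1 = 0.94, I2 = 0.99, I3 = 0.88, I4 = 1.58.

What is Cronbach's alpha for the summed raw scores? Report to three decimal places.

Cronbach's alpha = 0.778

Σσ²ᵢ = 0.94² + 0.99² + 0.88² + 1.58² = 5.1345
Covariances σ_ij = r_ij · s_i · s_j:
  σ(I1,I2) = 0.30 × 0.94 × 0.99 = 0.2792
  σ(I1,I3) = 0.39 × 0.94 × 0.88 = 0.3226
  σ(I1,I4) = 0.54 × 0.94 × 1.58 = 0.8020
  σ(I2,I3) = 0.69 × 0.99 × 0.88 = 0.6011
  σ(I2,I4) = 0.59 × 0.99 × 1.58 = 0.9229
  σ(I3,I4) = 0.48 × 0.88 × 1.58 = 0.6674
σ²_T = Σσ²ᵢ + 2·Σσ_ij = 5.1345 + 2 × 3.5952 = 12.3249
α = (4/3)·(1 − 5.1345/12.3249) = 0.778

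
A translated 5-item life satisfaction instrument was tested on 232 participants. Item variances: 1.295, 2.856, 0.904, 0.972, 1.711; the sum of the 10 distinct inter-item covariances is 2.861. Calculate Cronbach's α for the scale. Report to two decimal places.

α = 0.53

ΣVar(i) = 1.295 + 2.856 + 0.904 + 0.972 + 1.711 = 7.738
Sum of distinct covariances = 2.861
Var(T) = ΣVar(i) + 2·Σcov = 7.738 + 2 × 2.861 = 13.460
α = (5/4)·(1 − 7.738/13.460) = 0.53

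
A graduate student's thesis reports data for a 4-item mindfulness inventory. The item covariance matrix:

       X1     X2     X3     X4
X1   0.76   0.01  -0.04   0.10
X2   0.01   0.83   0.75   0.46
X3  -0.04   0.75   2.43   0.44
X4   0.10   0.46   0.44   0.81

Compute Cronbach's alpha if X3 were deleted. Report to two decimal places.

Remaining items: X1, X2, X4 (k = 3).
Σσ²ᵢ = 0.76 + 0.83 + 0.81 = 2.40
σ²_T = 2.40 + 2 × 0.57 = 3.54
α (item deleted) = (3/2)·(1 − 2.40/3.54) = 0.48

α = 0.48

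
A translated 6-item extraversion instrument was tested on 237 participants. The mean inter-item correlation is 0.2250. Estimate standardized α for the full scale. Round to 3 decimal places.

Standardized α = k·r̄ / (1 + (k−1)·r̄) = 6 × 0.2250 / (1 + 5 × 0.2250)
  = 1.3500 / 2.1250 = 0.635

α = 0.635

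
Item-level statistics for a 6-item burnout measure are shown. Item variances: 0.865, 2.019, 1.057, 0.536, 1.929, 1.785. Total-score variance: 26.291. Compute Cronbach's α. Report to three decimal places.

Cronbach's α = 0.826

Σσᵢ² = 0.865 + 2.019 + 1.057 + 0.536 + 1.929 + 1.785 = 8.191
α = (k/(k−1))·(1 − Σσᵢ²/σ²_total) = (6/5)·(1 − 8.191/26.291) = 0.826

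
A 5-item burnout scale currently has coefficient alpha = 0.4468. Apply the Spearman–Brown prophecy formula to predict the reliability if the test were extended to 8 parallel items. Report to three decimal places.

predicted reliability = 0.564

Length factor m = 8/5 = 1.6000
α' = m·α / (1 + (m−1)·α)
   = 8/5 × 0.4468 / (1 + (8/5 − 1) × 0.4468)
   = 0.7149 / 1.2681 = 0.564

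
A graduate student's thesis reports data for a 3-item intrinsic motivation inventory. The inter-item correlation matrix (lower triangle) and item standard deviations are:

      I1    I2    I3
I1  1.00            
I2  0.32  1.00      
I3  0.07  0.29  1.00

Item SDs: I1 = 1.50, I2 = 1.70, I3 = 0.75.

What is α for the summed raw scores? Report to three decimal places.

α = 0.461

Σσ²ᵢ = 1.50² + 1.70² + 0.75² = 5.7025
Covariances σ_ij = r_ij · s_i · s_j:
  σ(I1,I2) = 0.32 × 1.50 × 1.70 = 0.8160
  σ(I1,I3) = 0.07 × 1.50 × 0.75 = 0.0788
  σ(I2,I3) = 0.29 × 1.70 × 0.75 = 0.3697
σ²_T = Σσ²ᵢ + 2·Σσ_ij = 5.7025 + 2 × 1.2645 = 8.2315
α = (3/2)·(1 − 5.7025/8.2315) = 0.461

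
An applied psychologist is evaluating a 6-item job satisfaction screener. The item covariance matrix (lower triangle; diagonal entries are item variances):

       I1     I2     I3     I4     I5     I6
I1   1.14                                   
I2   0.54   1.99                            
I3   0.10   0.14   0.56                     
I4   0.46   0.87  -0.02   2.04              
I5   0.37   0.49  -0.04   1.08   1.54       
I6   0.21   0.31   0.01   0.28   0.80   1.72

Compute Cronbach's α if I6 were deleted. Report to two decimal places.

Remaining items: I1, I2, I3, I4, I5 (k = 5).
sum of item variances = 1.14 + 1.99 + 0.56 + 2.04 + 1.54 = 7.27
σ²_total = 7.27 + 2 × 3.99 = 15.25
α (item deleted) = (5/4)·(1 − 7.27/15.25) = 0.65

Cronbach's α = 0.65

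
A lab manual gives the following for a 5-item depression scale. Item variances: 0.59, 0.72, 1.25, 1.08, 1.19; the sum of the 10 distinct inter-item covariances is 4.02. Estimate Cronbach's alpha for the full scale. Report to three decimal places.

α = 0.781

Σσ²ᵢ = 0.59 + 0.72 + 1.25 + 1.08 + 1.19 = 4.83
Sum of distinct covariances = 4.02
Var(T) = Σσ²ᵢ + 2·Σcov = 4.83 + 2 × 4.02 = 12.87
α = (5/4)·(1 − 4.83/12.87) = 0.781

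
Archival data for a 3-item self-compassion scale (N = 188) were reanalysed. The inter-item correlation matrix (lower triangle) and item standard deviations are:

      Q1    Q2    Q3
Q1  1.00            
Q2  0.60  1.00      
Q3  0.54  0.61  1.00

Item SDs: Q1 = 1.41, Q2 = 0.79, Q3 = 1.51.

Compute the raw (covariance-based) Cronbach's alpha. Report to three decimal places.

Σσ²ᵢ = 1.41² + 0.79² + 1.51² = 4.8923
Covariances σ_ij = r_ij · s_i · s_j:
  σ(Q1,Q2) = 0.60 × 1.41 × 0.79 = 0.6683
  σ(Q1,Q3) = 0.54 × 1.41 × 1.51 = 1.1497
  σ(Q2,Q3) = 0.61 × 0.79 × 1.51 = 0.7277
σ²_T = Σσ²ᵢ + 2·Σσ_ij = 4.8923 + 2 × 2.5457 = 9.9837
α = (3/2)·(1 − 4.8923/9.9837) = 0.765

α = 0.765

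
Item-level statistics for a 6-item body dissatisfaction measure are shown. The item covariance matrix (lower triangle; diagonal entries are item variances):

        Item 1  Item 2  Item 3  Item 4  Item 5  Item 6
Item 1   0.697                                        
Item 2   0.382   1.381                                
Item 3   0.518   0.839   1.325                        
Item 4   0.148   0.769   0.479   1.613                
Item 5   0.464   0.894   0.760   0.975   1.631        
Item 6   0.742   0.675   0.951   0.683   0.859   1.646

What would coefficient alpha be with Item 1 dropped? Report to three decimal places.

coefficient alpha = 0.844

Remaining items: Item 2, Item 3, Item 4, Item 5, Item 6 (k = 5).
sum of item variances = 1.381 + 1.325 + 1.613 + 1.631 + 1.646 = 7.596
σ²_T = 7.596 + 2 × 7.884 = 23.364
α (item deleted) = (5/4)·(1 − 7.596/23.364) = 0.844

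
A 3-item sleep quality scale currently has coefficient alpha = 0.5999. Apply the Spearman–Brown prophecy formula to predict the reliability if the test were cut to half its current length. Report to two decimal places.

Length factor m = 1/2
α' = m·α / (1 − (1−m)·α)
   = 1/2 × 0.5999 / (1 − (1 − 1/2) × 0.5999)
   = 0.2999 / 0.7001 = 0.43

predicted reliability = 0.43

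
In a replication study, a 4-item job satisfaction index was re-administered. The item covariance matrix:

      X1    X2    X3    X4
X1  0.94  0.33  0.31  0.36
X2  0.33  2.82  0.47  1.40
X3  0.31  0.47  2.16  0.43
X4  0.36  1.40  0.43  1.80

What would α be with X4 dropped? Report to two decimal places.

Remaining items: X1, X2, X3 (k = 3).
sum of item variances = 0.94 + 2.82 + 2.16 = 5.92
σ²_total = 5.92 + 2 × 1.11 = 8.14
α (item deleted) = (3/2)·(1 − 5.92/8.14) = 0.41

α = 0.41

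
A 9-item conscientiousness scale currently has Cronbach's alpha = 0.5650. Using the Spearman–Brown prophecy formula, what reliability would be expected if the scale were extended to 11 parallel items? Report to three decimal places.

Length factor m = 11/9 = 1.2222
α' = m·α / (1 + (m−1)·α)
   = 11/9 × 0.5650 / (1 + (11/9 − 1) × 0.5650)
   = 0.6906 / 1.1256 = 0.614

predicted reliability = 0.614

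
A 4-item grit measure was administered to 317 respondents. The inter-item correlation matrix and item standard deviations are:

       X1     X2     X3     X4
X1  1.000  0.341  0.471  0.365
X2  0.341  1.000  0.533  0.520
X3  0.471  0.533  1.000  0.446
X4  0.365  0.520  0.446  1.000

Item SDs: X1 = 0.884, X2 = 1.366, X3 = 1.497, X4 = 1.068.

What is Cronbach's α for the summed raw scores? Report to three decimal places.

Σσ²ᵢ = 0.884² + 1.366² + 1.497² + 1.068² = 6.0290
Covariances σ_ij = r_ij · s_i · s_j:
  σ(X1,X2) = 0.341 × 0.884 × 1.366 = 0.4118
  σ(X1,X3) = 0.471 × 0.884 × 1.497 = 0.6233
  σ(X1,X4) = 0.365 × 0.884 × 1.068 = 0.3446
  σ(X2,X3) = 0.533 × 1.366 × 1.497 = 1.0899
  σ(X2,X4) = 0.520 × 1.366 × 1.068 = 0.7586
  σ(X3,X4) = 0.446 × 1.497 × 1.068 = 0.7131
σ²_T = Σσ²ᵢ + 2·Σσ_ij = 6.0290 + 2 × 3.9413 = 13.9116
α = (4/3)·(1 − 6.0290/13.9116) = 0.755

Cronbach's α = 0.755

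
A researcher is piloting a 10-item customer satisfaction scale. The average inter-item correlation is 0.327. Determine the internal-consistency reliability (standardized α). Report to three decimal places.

α = 0.829

Standardized α = k·r̄ / (1 + (k−1)·r̄) = 10 × 0.327 / (1 + 9 × 0.327)
  = 3.2700 / 3.9430 = 0.829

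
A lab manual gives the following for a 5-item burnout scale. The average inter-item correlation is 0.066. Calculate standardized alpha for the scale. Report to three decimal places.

α = 0.261

Standardized α = k·r̄ / (1 + (k−1)·r̄) = 5 × 0.066 / (1 + 4 × 0.066)
  = 0.3300 / 1.2640 = 0.261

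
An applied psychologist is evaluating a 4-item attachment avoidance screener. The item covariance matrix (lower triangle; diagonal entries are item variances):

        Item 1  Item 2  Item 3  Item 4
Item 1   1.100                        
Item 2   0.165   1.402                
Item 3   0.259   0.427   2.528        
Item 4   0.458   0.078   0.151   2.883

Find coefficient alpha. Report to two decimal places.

α = 0.37

ΣVar(i) = 1.100 + 1.402 + 2.528 + 2.883 = 7.913
Sum of off-diagonal covariances = 1.538
σ²_T = 7.913 + 2 × 1.538 = 10.989
α = (k/(k−1))·(1 − ΣVar(i)/σ²_T) = (4/3)·(1 − 7.913/10.989) = 0.37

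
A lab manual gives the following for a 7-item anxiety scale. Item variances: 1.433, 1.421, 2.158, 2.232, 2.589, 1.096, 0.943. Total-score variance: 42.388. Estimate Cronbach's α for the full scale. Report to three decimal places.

Σσᵢ² = 1.433 + 1.421 + 2.158 + 2.232 + 2.589 + 1.096 + 0.943 = 11.872
α = (k/(k−1))·(1 − Σσᵢ²/total variance) = (7/6)·(1 − 11.872/42.388) = 0.840

Cronbach's α = 0.840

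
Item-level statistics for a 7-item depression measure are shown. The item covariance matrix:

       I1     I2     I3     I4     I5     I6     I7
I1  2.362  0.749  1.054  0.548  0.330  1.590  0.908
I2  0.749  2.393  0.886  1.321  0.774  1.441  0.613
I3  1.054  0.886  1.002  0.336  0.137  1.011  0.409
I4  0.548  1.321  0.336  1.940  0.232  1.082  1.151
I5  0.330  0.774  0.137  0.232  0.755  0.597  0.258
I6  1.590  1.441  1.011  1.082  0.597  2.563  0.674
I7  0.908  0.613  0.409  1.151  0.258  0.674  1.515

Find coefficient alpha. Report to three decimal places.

Σσᵢ² = 2.362 + 2.393 + 1.002 + 1.940 + 0.755 + 2.563 + 1.515 = 12.530
Sum of off-diagonal covariances = 16.101
Var(T) = 12.530 + 2 × 16.101 = 44.732
α = (k/(k−1))·(1 − Σσᵢ²/Var(T)) = (7/6)·(1 − 12.530/44.732) = 0.840

coefficient alpha = 0.840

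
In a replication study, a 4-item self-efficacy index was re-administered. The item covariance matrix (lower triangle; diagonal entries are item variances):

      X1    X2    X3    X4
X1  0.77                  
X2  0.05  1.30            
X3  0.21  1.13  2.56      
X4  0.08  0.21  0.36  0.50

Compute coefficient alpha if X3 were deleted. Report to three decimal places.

α = 0.314

Remaining items: X1, X2, X4 (k = 3).
sum of item variances = 0.77 + 1.30 + 0.50 = 2.57
σ²_total = 2.57 + 2 × 0.34 = 3.25
α (item deleted) = (3/2)·(1 − 2.57/3.25) = 0.314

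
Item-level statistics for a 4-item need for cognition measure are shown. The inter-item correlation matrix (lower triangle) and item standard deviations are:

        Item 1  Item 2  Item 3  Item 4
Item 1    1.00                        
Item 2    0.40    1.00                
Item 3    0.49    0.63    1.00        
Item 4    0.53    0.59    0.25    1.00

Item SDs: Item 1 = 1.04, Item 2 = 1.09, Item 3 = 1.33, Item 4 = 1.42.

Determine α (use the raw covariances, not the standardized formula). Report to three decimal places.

Σσ²ᵢ = 1.04² + 1.09² + 1.33² + 1.42² = 6.0550
Covariances σ_ij = r_ij · s_i · s_j:
  σ(Item 1,Item 2) = 0.40 × 1.04 × 1.09 = 0.4534
  σ(Item 1,Item 3) = 0.49 × 1.04 × 1.33 = 0.6778
  σ(Item 1,Item 4) = 0.53 × 1.04 × 1.42 = 0.7827
  σ(Item 2,Item 3) = 0.63 × 1.09 × 1.33 = 0.9133
  σ(Item 2,Item 4) = 0.59 × 1.09 × 1.42 = 0.9132
  σ(Item 3,Item 4) = 0.25 × 1.33 × 1.42 = 0.4722
σ²_T = Σσ²ᵢ + 2·Σσ_ij = 6.0550 + 2 × 4.2126 = 14.4802
α = (4/3)·(1 − 6.0550/14.4802) = 0.776

α = 0.776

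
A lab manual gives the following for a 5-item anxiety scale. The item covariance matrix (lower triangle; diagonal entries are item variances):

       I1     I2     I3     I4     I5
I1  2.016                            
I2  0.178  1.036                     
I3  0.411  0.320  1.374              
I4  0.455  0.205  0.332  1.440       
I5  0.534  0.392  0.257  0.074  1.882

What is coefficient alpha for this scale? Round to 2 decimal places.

α = 0.56

ΣVar(i) = 2.016 + 1.036 + 1.374 + 1.440 + 1.882 = 7.748
Sum of off-diagonal covariances = 3.158
σ²_T = 7.748 + 2 × 3.158 = 14.064
α = (k/(k−1))·(1 − ΣVar(i)/σ²_T) = (5/4)·(1 − 7.748/14.064) = 0.56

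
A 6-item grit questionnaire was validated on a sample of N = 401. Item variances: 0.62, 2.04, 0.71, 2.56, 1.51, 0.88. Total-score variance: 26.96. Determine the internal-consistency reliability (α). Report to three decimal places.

Σσᵢ² = 0.62 + 2.04 + 0.71 + 2.56 + 1.51 + 0.88 = 8.32
α = (k/(k−1))·(1 − Σσᵢ²/total variance) = (6/5)·(1 − 8.32/26.96) = 0.830

α = 0.830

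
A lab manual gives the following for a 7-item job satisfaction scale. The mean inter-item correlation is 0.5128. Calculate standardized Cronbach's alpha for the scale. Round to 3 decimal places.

α = 0.880

Standardized α = k·r̄ / (1 + (k−1)·r̄) = 7 × 0.5128 / (1 + 6 × 0.5128)
  = 3.5896 / 4.0768 = 0.880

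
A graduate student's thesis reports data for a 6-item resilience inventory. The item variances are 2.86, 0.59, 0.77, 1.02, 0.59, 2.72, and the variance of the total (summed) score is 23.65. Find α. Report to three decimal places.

ΣVar(i) = 2.86 + 0.59 + 0.77 + 1.02 + 0.59 + 2.72 = 8.55
α = (k/(k−1))·(1 − ΣVar(i)/Var(T)) = (6/5)·(1 − 8.55/23.65) = 0.766

α = 0.766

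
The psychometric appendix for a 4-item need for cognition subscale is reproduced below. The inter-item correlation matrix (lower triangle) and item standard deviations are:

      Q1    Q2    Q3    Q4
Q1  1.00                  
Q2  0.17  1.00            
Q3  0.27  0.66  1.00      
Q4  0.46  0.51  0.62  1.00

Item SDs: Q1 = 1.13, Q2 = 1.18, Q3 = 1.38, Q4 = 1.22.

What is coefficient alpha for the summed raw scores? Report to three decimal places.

coefficient alpha = 0.769

Σσ²ᵢ = 1.13² + 1.18² + 1.38² + 1.22² = 6.0621
Covariances σ_ij = r_ij · s_i · s_j:
  σ(Q1,Q2) = 0.17 × 1.13 × 1.18 = 0.2267
  σ(Q1,Q3) = 0.27 × 1.13 × 1.38 = 0.4210
  σ(Q1,Q4) = 0.46 × 1.13 × 1.22 = 0.6342
  σ(Q2,Q3) = 0.66 × 1.18 × 1.38 = 1.0747
  σ(Q2,Q4) = 0.51 × 1.18 × 1.22 = 0.7342
  σ(Q3,Q4) = 0.62 × 1.38 × 1.22 = 1.0438
σ²_T = Σσ²ᵢ + 2·Σσ_ij = 6.0621 + 2 × 4.1346 = 14.3313
α = (4/3)·(1 − 6.0621/14.3313) = 0.769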